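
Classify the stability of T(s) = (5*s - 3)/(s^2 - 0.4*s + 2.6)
Denominator: s^2 - 0.4*s + 2.6. Poles: 0.2 + 1.6j, 0.2 - 1.6j. Unstable (2 pole(s) in RHP)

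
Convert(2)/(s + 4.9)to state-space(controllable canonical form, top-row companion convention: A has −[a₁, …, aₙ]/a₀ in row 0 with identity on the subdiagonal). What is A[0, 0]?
Reachable canonical form for den = s + 4.9: top row of A = -[a₁,a₂,...,aₙ]/a₀, ones on the subdiagonal, zeros elsewhere.
A = [[-4.9]].
A[0,0] = -4.9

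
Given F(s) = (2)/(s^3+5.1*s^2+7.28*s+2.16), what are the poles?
Set denominator = 0: s^3 + 5.1*s^2 + 7.28*s + 2.16 = (s + 2)(s + 0.4)(s + 2.7) = 0 → Poles: -0.4, -2, -2.7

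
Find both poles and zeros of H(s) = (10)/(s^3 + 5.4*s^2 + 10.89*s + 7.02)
Set denominator = 0: s^3 + 5.4*s^2 + 10.89*s + 7.02 = (s + 1.2)(s^2 + 4.2*s + 5.85) = 0 → Poles: -1.2, -2.1 + 1.2j, -2.1 - 1.2j
Numerator is a nonzero constant (10) → Zeros: none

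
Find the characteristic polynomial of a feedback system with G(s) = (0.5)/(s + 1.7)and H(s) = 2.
Characteristic poly = G_den * H_den + G_num * H_num = (s + 1.7) + (1) = s + 2.7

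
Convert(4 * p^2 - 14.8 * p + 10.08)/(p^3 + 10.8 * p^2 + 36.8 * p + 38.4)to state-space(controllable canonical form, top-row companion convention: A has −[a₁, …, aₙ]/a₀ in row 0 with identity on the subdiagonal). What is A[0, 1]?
Reachable canonical form for den = p^3 + 10.8*p^2 + 36.8*p + 38.4: top row of A = -[a₁,a₂,...,aₙ]/a₀, ones on the subdiagonal, zeros elsewhere.
A = [[-10.8, -36.8, -38.4], [1, 0, 0], [0, 1, 0]].
A[0,1] = -36.8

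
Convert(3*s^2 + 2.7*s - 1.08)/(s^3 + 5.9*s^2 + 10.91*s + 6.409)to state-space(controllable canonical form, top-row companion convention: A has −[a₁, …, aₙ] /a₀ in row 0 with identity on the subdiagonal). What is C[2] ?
Reachable canonical form: C = numerator coefficients (right-aligned, zero-padded to length n).
num = 3*s^2 + 2.7*s - 1.08, C = [[3, 2.7, -1.08]].
C[2] = -1.08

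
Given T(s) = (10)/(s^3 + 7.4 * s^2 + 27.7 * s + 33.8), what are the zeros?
Numerator is a nonzero constant (10) → Zeros: none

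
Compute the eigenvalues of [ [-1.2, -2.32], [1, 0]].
Eigenvalues solve det(λI - A) = 0.
Characteristic polynomial: λ^2 + 1.2*λ + 2.32 = 0.
Roots: -0.6 + 1.4j, -0.6 - 1.4j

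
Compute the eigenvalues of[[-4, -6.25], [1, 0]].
Eigenvalues solve det(λI - A) = 0.
Characteristic polynomial: λ^2 + 4*λ + 6.25 = 0.
Roots: -2 + 1.5j, -2 - 1.5j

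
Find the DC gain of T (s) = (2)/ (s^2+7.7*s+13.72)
DC gain = T(0) = num(0)/den(0) = 2/13.72 = 0.1458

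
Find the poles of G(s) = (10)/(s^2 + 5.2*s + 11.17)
Set denominator = 0: s^2 + 5.2*s + 11.17 = 0 → Poles: -2.6 + 2.1j, -2.6 - 2.1j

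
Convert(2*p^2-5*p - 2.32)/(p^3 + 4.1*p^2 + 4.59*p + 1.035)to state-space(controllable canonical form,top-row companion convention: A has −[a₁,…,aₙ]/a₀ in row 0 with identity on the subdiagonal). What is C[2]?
Reachable canonical form: C = numerator coefficients (right-aligned, zero-padded to length n).
num = 2*p^2 - 5*p - 2.32, C = [[2, -5, -2.32]].
C[2] = -2.32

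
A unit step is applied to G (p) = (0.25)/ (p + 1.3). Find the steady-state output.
FVT: lim_{t→∞} y(t) = lim_{p→0} p*Y(p) where Y(p) = G(p)/p.
= lim_{p→0} G(p) = G(0) = num(0)/den(0) = 0.25/1.3 = 0.1923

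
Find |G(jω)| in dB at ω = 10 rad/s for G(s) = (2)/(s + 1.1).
Substitute s = j*10: G(j10) = 0.021737 - 0.197609j.
|G(j10)| = sqrt(Re² + Im²) = 0.1988.
20*log₁₀(0.1988) = -14.03 dB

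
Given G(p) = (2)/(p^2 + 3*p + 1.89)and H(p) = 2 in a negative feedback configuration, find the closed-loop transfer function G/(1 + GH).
Closed-loop T = G/(1+GH).
Numerator: G_num * H_den = 2.
Denominator: G_den * H_den + G_num * H_num = (p^2 + 3*p + 1.89) + (4) = p^2 + 3*p + 5.89.
T(p) = (2)/(p^2 + 3*p + 5.89)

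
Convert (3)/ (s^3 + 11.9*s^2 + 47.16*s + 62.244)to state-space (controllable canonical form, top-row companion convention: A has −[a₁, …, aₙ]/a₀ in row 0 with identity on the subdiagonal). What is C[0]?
Reachable canonical form: C = numerator coefficients (right-aligned, zero-padded to length n).
num = 3, C = [[0, 0, 3]].
C[0] = 0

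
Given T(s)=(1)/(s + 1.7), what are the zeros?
Numerator is a nonzero constant (1) → Zeros: none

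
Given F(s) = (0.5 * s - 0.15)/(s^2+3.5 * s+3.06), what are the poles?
Set denominator = 0: s^2 + 3.5*s + 3.06 = (s + 1.8)(s + 1.7) = 0 → Poles: -1.7, -1.8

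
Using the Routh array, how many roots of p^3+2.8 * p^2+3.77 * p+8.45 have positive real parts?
Routh array:
p^3: [1, 3.77]; p^2: [2.8, 8.45]; p^1: [0.752143]; p^0: [8.45]
First column: [1, 2.8, 0.752143, 8.45]. Sign changes = RHP roots = 0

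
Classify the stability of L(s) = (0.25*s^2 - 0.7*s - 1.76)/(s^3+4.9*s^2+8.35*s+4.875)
Denominator: s^3 + 4.9*s^2 + 8.35*s + 4.875 = (s + 1.5)(s^2 + 3.4*s + 3.25). Poles: -1.5, -1.7 + 0.6j, -1.7 - 0.6j. Stable (all poles in LHP)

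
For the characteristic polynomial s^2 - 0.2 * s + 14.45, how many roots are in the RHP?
Poles: 0.1 + 3.8j, 0.1 - 3.8j. RHP poles (Re>0): 2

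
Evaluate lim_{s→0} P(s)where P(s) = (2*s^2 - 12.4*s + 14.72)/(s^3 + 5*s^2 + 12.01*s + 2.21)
DC gain = P(0) = num(0)/den(0) = 14.72/2.21 = 6.661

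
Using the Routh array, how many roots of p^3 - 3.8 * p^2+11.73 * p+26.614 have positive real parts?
Routh array:
p^3: [1, 11.73]; p^2: [-3.8, 26.614]; p^1: [18.7337]; p^0: [26.614]
First column: [1, -3.8, 18.7337, 26.614]. Sign changes = RHP roots = 2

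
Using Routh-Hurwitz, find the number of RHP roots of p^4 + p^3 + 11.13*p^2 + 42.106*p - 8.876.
Routh array:
p^4: [1, 11.13, -8.876]; p^3: [1, 42.106]; p^2: [-30.976, -8.876]; p^1: [41.8195]; p^0: [-8.876]
First column: [1, 1, -30.976, 41.8195, -8.876]. Sign changes = RHP roots = 3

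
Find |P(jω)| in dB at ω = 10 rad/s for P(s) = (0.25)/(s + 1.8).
Substitute s = j*10: P(j10) = 0.00435878 - 0.0242154j.
|P(j10)| = sqrt(Re² + Im²) = 0.0246.
20*log₁₀(0.0246) = -32.18 dB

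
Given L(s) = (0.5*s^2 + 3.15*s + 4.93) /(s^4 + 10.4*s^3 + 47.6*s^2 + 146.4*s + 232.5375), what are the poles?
Set denominator = 0: s^4 + 10.4*s^3 + 47.6*s^2 + 146.4*s + 232.5375 = (s + 4.5)(s + 3.9)(s^2 + 2*s + 13.25) = 0 → Poles: -1 + 3.5j, -1 - 3.5j, -3.9, -4.5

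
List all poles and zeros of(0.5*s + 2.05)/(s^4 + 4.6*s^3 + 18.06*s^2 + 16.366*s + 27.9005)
Set denominator = 0: s^4 + 4.6*s^3 + 18.06*s^2 + 16.366*s + 27.9005 = (s^2 + 4*s + 13.61)(s^2 + 0.6*s + 2.05) = 0 → Poles: -0.3 + 1.4j, -0.3 - 1.4j, -2 + 3.1j, -2 - 3.1j
Set numerator = 0: 0.5*s + 2.05 = 0 → Zeros: -4.1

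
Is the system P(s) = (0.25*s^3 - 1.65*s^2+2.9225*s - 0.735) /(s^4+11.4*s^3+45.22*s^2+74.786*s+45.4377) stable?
Denominator: s^4 + 11.4*s^3 + 45.22*s^2 + 74.786*s + 45.4377 = (s + 4.9)(s + 3.3)(s^2 + 3.2*s + 2.81). Poles: -1.6 + 0.5j, -1.6 - 0.5j, -3.3, -4.9. All Re(p)<0: Yes (stable)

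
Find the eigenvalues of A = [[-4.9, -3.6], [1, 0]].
Eigenvalues solve det(λI - A) = 0.
Characteristic polynomial: λ^2 + 4.9*λ + 3.6 = 0.
Factor: (λ + 0.9)(λ + 4) = 0.
Roots: -0.9, -4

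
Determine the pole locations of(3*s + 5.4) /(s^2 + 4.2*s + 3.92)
Set denominator = 0: s^2 + 4.2*s + 3.92 = (s + 2.8)(s + 1.4) = 0 → Poles: -1.4, -2.8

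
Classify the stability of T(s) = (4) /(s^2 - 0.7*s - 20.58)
Denominator: s^2 - 0.7*s - 20.58 = (s - 4.9)(s + 4.2). Poles: -4.2, 4.9. Unstable (1 pole(s) in RHP)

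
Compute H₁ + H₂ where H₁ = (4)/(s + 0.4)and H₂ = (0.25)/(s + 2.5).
Parallel: H = H₁ + H₂ = (n₁·d₂ + n₂·d₁)/(d₁·d₂).
n₁·d₂ = 4*s + 10. n₂·d₁ = 0.25*s + 0.1. Sum = 4.25*s + 10.1. d₁·d₂ = s^2 + 2.9*s + 1.
H(s) = (4.25*s + 10.1)/(s^2 + 2.9*s + 1)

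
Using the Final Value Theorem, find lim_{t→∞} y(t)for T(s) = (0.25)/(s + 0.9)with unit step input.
FVT: lim_{t→∞} y(t) = lim_{s→0} s*Y(s) where Y(s) = T(s)/s.
= lim_{s→0} T(s) = T(0) = num(0)/den(0) = 0.25/0.9 = 0.2778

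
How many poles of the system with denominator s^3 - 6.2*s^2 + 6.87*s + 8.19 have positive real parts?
s^3 - 6.2*s^2 + 6.87*s + 8.19 = (s - 3)(s - 3.9)(s + 0.7). Poles: -0.7, 3, 3.9. RHP poles (Re>0): 2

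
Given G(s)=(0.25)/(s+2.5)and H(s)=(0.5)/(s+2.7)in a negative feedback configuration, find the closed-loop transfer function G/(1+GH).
Closed-loop T = G/(1+GH).
Numerator: G_num * H_den = 0.25*s + 0.675.
Denominator: G_den * H_den + G_num * H_num = (s^2 + 5.2*s + 6.75) + (0.125) = s^2 + 5.2*s + 6.875.
T(s) = (0.25*s + 0.675)/(s^2 + 5.2*s + 6.875)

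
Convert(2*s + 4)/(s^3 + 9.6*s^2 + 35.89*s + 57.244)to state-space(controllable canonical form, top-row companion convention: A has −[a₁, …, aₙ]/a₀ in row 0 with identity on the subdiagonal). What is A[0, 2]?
Reachable canonical form for den = s^3 + 9.6*s^2 + 35.89*s + 57.244: top row of A = -[a₁,a₂,...,aₙ]/a₀, ones on the subdiagonal, zeros elsewhere.
A = [[-9.6, -35.89, -57.244], [1, 0, 0], [0, 1, 0]].
A[0,2] = -57.244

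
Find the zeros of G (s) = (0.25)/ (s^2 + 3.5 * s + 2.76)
Numerator is a nonzero constant (0.25) → Zeros: none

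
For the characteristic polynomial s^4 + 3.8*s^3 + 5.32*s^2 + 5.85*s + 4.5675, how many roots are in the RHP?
s^4 + 3.8*s^3 + 5.32*s^2 + 5.85*s + 4.5675 = (s + 1.5)(s + 2.1)(s^2 + 0.2*s + 1.45). Poles: -0.1 + 1.2j, -0.1 - 1.2j, -1.5, -2.1. RHP poles (Re>0): 0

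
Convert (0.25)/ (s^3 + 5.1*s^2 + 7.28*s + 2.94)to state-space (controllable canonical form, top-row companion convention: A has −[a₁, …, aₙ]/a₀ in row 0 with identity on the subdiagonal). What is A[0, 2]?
Reachable canonical form for den = s^3 + 5.1*s^2 + 7.28*s + 2.94: top row of A = -[a₁,a₂,...,aₙ]/a₀, ones on the subdiagonal, zeros elsewhere.
A = [[-5.1, -7.28, -2.94], [1, 0, 0], [0, 1, 0]].
A[0,2] = -2.94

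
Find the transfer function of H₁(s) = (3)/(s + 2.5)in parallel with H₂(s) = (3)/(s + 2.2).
Parallel: H = H₁ + H₂ = (n₁·d₂ + n₂·d₁)/(d₁·d₂).
n₁·d₂ = 3*s + 6.6. n₂·d₁ = 3*s + 7.5. Sum = 6*s + 14.1. d₁·d₂ = s^2 + 4.7*s + 5.5.
H(s) = (6*s + 14.1)/(s^2 + 4.7*s + 5.5)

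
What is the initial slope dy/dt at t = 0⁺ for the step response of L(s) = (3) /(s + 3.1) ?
IVT: y'(0⁺) = lim_{s→∞} s²·Y(s) = lim_{s→∞} s·L(s).
deg(num) = 0, deg(den) = 1, relative degree = 1, so s·L(s) → (leading num)/(leading den) = 3/1 = 3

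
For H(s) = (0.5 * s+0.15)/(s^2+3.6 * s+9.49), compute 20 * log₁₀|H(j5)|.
Substitute s = j*5: H(j5) = 0.0755872 - 0.0734643j.
|H(j5)| = sqrt(Re² + Im²) = 0.1054.
20*log₁₀(0.1054) = -19.54 dB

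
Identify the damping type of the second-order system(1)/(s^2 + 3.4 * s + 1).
Standard form: ωn²/(s²+2ζωn·s+ωn²) gives ωn=1, ζ=1.7.
Overdamped (ζ = 1.7 > 1)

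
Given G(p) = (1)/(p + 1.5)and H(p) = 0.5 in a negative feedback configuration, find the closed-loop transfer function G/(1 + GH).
Closed-loop T = G/(1+GH).
Numerator: G_num * H_den = 1.
Denominator: G_den * H_den + G_num * H_num = (p + 1.5) + (0.5) = p + 2.
T(p) = (1)/(p + 2)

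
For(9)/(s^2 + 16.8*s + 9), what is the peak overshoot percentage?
Standard form: ωn²/(s²+2ζωn·s+ωn²) → ωn = 3, ζ = 2.8.
ζ ≥ 1, so the response is non-oscillatory: peak overshoot = 0%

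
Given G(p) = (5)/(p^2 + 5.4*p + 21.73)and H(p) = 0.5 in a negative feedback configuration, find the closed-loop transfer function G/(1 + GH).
Closed-loop T = G/(1+GH).
Numerator: G_num * H_den = 5.
Denominator: G_den * H_den + G_num * H_num = (p^2 + 5.4*p + 21.73) + (2.5) = p^2 + 5.4*p + 24.23.
T(p) = (5)/(p^2 + 5.4*p + 24.23)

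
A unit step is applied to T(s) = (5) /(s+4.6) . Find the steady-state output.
FVT: lim_{t→∞} y(t) = lim_{s→0} s*Y(s) where Y(s) = T(s)/s.
= lim_{s→0} T(s) = T(0) = num(0)/den(0) = 5/4.6 = 1.087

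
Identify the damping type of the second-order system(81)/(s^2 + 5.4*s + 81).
Standard form: ωn²/(s²+2ζωn·s+ωn²) gives ωn=9, ζ=0.3.
Underdamped (ζ = 0.3 < 1)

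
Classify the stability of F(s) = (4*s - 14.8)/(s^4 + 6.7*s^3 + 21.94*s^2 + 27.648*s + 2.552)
Denominator: s^4 + 6.7*s^3 + 21.94*s^2 + 27.648*s + 2.552 = (s + 0.1)(s + 2.2)(s^2 + 4.4*s + 11.6). Poles: -0.1, -2.2, -2.2 + 2.6j, -2.2 - 2.6j. Stable (all poles in LHP)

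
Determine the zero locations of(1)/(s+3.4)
Numerator is a nonzero constant (1) → Zeros: none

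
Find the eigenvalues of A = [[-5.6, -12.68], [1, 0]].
Eigenvalues solve det(λI - A) = 0.
Characteristic polynomial: λ^2 + 5.6*λ + 12.68 = 0.
Roots: -2.8 + 2.2j, -2.8 - 2.2j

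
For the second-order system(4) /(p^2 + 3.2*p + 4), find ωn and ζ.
Standard form: ωn²/(p²+2ζωn·p+ωn²).
const=4=ωn² → ωn=2, p coeff=3.2=2ζωn → ζ=0.8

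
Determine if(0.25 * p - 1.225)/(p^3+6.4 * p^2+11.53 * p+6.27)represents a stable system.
Denominator: p^3 + 6.4*p^2 + 11.53*p + 6.27 = (p + 1.5)(p + 3.8)(p + 1.1). Poles: -1.1, -1.5, -3.8. All Re(p)<0: Yes (stable)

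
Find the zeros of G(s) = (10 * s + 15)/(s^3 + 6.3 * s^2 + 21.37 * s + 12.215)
Set numerator = 0: 10*s + 15 = 0 → Zeros: -1.5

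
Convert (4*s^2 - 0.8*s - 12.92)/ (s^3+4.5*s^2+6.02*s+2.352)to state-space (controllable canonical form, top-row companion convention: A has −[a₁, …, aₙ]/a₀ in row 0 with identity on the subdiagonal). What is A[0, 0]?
Reachable canonical form for den = s^3 + 4.5*s^2 + 6.02*s + 2.352: top row of A = -[a₁,a₂,...,aₙ]/a₀, ones on the subdiagonal, zeros elsewhere.
A = [[-4.5, -6.02, -2.352], [1, 0, 0], [0, 1, 0]].
A[0,0] = -4.5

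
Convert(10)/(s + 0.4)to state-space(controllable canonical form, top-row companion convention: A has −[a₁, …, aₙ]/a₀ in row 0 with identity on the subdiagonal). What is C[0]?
Reachable canonical form: C = numerator coefficients (right-aligned, zero-padded to length n).
num = 10, C = [[10]].
C[0] = 10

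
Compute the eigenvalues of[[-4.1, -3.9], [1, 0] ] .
Eigenvalues solve det(λI - A) = 0.
Characteristic polynomial: λ^2 + 4.1*λ + 3.9 = 0.
Factor: (λ + 1.5)(λ + 2.6) = 0.
Roots: -1.5, -2.6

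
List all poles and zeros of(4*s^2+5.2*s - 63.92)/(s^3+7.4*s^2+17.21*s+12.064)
Set denominator = 0: s^3 + 7.4*s^2 + 17.21*s + 12.064 = (s + 1.3)(s + 3.2)(s + 2.9) = 0 → Poles: -1.3, -2.9, -3.2
Set numerator = 0: 4*s^2 + 5.2*s - 63.92 = 4*(s + 4.7)(s - 3.4) = 0 → Zeros: -4.7, 3.4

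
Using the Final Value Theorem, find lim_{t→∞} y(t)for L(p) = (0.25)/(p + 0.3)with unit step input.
FVT: lim_{t→∞} y(t) = lim_{p→0} p*Y(p) where Y(p) = L(p)/p.
= lim_{p→0} L(p) = L(0) = num(0)/den(0) = 0.25/0.3 = 0.8333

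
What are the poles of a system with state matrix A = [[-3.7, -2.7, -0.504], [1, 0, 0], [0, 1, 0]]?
Eigenvalues solve det(λI - A) = 0.
Characteristic polynomial: λ^3 + 3.7*λ^2 + 2.7*λ + 0.504 = 0.
Factor: (λ + 2.8)(λ + 0.3)(λ + 0.6) = 0.
Roots: -0.3, -0.6, -2.8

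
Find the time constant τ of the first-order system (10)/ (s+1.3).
First-order system: τ = -1/pole. Pole = -1.3. τ = -1/(-1.3) = 0.7692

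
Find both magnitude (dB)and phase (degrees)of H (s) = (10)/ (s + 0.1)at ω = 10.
Substitute s = j*10: H(j10) = 0.009999 - 0.9999j.
|H| = 20*log₁₀(sqrt(Re²+Im²)) = -0.00 dB.
∠H = atan2(Im, Re) = -89.43°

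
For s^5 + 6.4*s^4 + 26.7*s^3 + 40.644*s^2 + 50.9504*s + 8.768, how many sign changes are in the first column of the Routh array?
Routh array:
s^5: [1, 26.7, 50.9504]; s^4: [6.4, 40.644, 8.768]; s^3: [20.3494, 49.5804]; s^2: [25.0507, 8.768]; s^1: [42.4579]; s^0: [8.768]
First column: [1, 6.4, 20.3494, 25.0507, 42.4579, 8.768]. Sign changes = 0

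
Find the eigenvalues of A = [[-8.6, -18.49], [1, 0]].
Eigenvalues solve det(λI - A) = 0.
Characteristic polynomial: λ^2 + 8.6*λ + 18.49 = 0.
Factor: (λ + 4.3)(λ + 4.3) = 0.
Roots: -4.3, -4.3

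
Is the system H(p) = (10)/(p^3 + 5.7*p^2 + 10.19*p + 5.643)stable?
Denominator: p^3 + 5.7*p^2 + 10.19*p + 5.643 = (p + 1.9)(p + 1.1)(p + 2.7). Poles: -1.1, -1.9, -2.7. All Re(p)<0: Yes (stable)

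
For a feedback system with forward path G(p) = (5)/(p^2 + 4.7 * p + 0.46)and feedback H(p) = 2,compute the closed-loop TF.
Closed-loop T = G/(1+GH).
Numerator: G_num * H_den = 5.
Denominator: G_den * H_den + G_num * H_num = (p^2 + 4.7*p + 0.46) + (10) = p^2 + 4.7*p + 10.46.
T(p) = (5)/(p^2 + 4.7*p + 10.46)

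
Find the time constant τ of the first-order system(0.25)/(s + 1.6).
First-order system: τ = -1/pole. Pole = -1.6. τ = -1/(-1.6) = 0.625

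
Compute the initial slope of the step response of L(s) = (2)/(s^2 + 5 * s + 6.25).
IVT: y'(0⁺) = lim_{s→∞} s²·Y(s) = lim_{s→∞} s·L(s).
deg(num) = 0, deg(den) = 2, relative degree = 2 ≥ 2, so s·L(s) → 0. Initial slope = 0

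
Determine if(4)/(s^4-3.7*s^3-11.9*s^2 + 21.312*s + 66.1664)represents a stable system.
Denominator: s^4 - 3.7*s^3 - 11.9*s^2 + 21.312*s + 66.1664 = (s - 4.6)(s - 3.1)(s^2 + 4*s + 4.64). Poles: -2 + 0.8j, -2 - 0.8j, 3.1, 4.6. All Re(p)<0: No (unstable)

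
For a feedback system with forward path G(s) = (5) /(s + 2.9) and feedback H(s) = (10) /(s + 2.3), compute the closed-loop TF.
Closed-loop T = G/(1+GH).
Numerator: G_num * H_den = 5*s + 11.5.
Denominator: G_den * H_den + G_num * H_num = (s^2 + 5.2*s + 6.67) + (50) = s^2 + 5.2*s + 56.67.
T(s) = (5*s + 11.5)/(s^2 + 5.2*s + 56.67)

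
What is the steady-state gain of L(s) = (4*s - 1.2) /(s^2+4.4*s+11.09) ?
DC gain = L(0) = num(0)/den(0) = -1.2/11.09 = -0.1082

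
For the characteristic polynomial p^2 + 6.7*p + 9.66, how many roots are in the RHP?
p^2 + 6.7*p + 9.66 = (p + 4.6)(p + 2.1). Poles: -2.1, -4.6. RHP poles (Re>0): 0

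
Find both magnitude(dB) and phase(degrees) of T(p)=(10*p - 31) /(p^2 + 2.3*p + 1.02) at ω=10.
Substitute p = j*10: T(j10) = 0.519888 - 0.889499j.
|T| = 20*log₁₀(sqrt(Re²+Im²)) = 0.26 dB.
∠T = atan2(Im, Re) = -59.69°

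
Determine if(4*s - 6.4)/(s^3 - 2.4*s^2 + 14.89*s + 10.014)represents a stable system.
Denominator: s^3 - 2.4*s^2 + 14.89*s + 10.014 = (s + 0.6)(s^2 - 3*s + 16.69). Poles: -0.6, 1.5 + 3.8j, 1.5 - 3.8j. All Re(p)<0: No (unstable)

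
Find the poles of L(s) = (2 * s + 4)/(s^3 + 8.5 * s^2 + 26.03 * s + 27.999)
Set denominator = 0: s^3 + 8.5*s^2 + 26.03*s + 27.999 = (s + 2.7)(s^2 + 5.8*s + 10.37) = 0 → Poles: -2.7, -2.9 + 1.4j, -2.9 - 1.4j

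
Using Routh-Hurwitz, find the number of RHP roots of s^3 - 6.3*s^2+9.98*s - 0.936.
Routh array:
s^3: [1, 9.98]; s^2: [-6.3, -0.936]; s^1: [9.83143]; s^0: [-0.936]
First column: [1, -6.3, 9.83143, -0.936]. Sign changes = RHP roots = 3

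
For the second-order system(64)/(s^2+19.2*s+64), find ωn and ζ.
Standard form: ωn²/(s²+2ζωn·s+ωn²).
const=64=ωn² → ωn=8, s coeff=19.2=2ζωn → ζ=1.2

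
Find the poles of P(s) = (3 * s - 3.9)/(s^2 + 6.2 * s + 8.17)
Set denominator = 0: s^2 + 6.2*s + 8.17 = (s + 1.9)(s + 4.3) = 0 → Poles: -1.9, -4.3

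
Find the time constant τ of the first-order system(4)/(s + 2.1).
First-order system: τ = -1/pole. Pole = -2.1. τ = -1/(-2.1) = 0.4762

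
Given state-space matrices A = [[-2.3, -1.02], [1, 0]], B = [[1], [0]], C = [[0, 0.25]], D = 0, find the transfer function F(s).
F(s) = C(sI - A)⁻¹B + D.
Characteristic polynomial det(sI - A) = s^2 + 2.3*s + 1.02.
Numerator from C·adj(sI-A)·B + D·det(sI-A) = 0.25.
F(s) = (0.25)/(s^2 + 2.3*s + 1.02)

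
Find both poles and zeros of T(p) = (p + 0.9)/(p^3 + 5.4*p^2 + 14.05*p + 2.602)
Set denominator = 0: p^3 + 5.4*p^2 + 14.05*p + 2.602 = (p + 0.2)(p^2 + 5.2*p + 13.01) = 0 → Poles: -0.2, -2.6 + 2.5j, -2.6 - 2.5j
Set numerator = 0: p + 0.9 = 0 → Zeros: -0.9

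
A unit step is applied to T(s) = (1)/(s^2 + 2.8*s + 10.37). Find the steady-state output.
FVT: lim_{t→∞} y(t) = lim_{s→0} s*Y(s) where Y(s) = T(s)/s.
= lim_{s→0} T(s) = T(0) = num(0)/den(0) = 1/10.37 = 0.09643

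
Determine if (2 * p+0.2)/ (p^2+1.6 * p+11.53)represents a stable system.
Denominator: p^2 + 1.6*p + 11.53. Poles: -0.8 + 3.3j, -0.8 - 3.3j. All Re(p)<0: Yes (stable)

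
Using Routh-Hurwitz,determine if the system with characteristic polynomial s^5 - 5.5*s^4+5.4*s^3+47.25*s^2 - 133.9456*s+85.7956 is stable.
Routh array:
s^5: [1, 5.4, -133.9456]; s^4: [-5.5, 47.25, 85.7956]; s^3: [13.9909, -118.3464]; s^2: [0.726561, 85.7956]; s^1: [-1770.46]; s^0: [85.7956]
First column: [1, -5.5, 13.9909, 0.726561, -1770.46, 85.7956]. Sign changes = 4.
No, unstable (4 RHP root(s))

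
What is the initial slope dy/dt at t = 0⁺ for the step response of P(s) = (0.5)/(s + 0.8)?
IVT: y'(0⁺) = lim_{s→∞} s²·Y(s) = lim_{s→∞} s·P(s).
deg(num) = 0, deg(den) = 1, relative degree = 1, so s·P(s) → (leading num)/(leading den) = 0.5/1 = 0.5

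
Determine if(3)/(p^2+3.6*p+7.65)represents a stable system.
Denominator: p^2 + 3.6*p + 7.65. Poles: -1.8 + 2.1j, -1.8 - 2.1j. All Re(p)<0: Yes (stable)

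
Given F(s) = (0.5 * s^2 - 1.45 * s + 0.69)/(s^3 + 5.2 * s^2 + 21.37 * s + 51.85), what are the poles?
Set denominator = 0: s^3 + 5.2*s^2 + 21.37*s + 51.85 = (s + 3.4)(s^2 + 1.8*s + 15.25) = 0 → Poles: -0.9 + 3.8j, -0.9 - 3.8j, -3.4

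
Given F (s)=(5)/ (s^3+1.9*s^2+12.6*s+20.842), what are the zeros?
Numerator is a nonzero constant (5) → Zeros: none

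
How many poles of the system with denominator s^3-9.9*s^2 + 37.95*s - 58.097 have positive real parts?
s^3 - 9.9*s^2 + 37.95*s - 58.097 = (s - 4.1)(s^2 - 5.8*s + 14.17). Poles: 2.9 + 2.4j, 2.9 - 2.4j, 4.1. RHP poles (Re>0): 3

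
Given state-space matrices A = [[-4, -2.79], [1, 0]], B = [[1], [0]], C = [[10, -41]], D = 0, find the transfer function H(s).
H(s) = C(sI - A)⁻¹B + D.
Characteristic polynomial det(sI - A) = s^2 + 4*s + 2.79.
Numerator from C·adj(sI-A)·B + D·det(sI-A) = 10*s - 41.
H(s) = (10*s - 41)/(s^2 + 4*s + 2.79)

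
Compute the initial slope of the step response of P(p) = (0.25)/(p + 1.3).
IVT: y'(0⁺) = lim_{p→∞} p²·Y(p) = lim_{p→∞} p·P(p).
deg(num) = 0, deg(den) = 1, relative degree = 1, so p·P(p) → (leading num)/(leading den) = 0.25/1 = 0.25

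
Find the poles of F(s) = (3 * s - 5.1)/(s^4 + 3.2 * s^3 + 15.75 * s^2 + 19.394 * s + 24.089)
Set denominator = 0: s^4 + 3.2*s^3 + 15.75*s^2 + 19.394*s + 24.089 = (s^2 + 1.4*s + 2.18)(s^2 + 1.8*s + 11.05) = 0 → Poles: -0.7 + 1.3j, -0.7 - 1.3j, -0.9 + 3.2j, -0.9 - 3.2j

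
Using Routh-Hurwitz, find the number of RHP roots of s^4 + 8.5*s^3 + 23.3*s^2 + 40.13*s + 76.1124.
Routh array:
s^4: [1, 23.3, 76.1124]; s^3: [8.5, 40.13]; s^2: [18.5788, 76.1124]; s^1: [5.30781]; s^0: [76.1124]
First column: [1, 8.5, 18.5788, 5.30781, 76.1124]. Sign changes = RHP roots = 0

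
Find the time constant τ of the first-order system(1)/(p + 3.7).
First-order system: τ = -1/pole. Pole = -3.7. τ = -1/(-3.7) = 0.2703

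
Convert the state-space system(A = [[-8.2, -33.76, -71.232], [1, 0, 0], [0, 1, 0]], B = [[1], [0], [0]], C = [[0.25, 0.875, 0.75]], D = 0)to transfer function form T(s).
T(s) = C(sI - A)⁻¹B + D.
Characteristic polynomial det(sI - A) = s^3 + 8.2*s^2 + 33.76*s + 71.232.
Numerator from C·adj(sI-A)·B + D·det(sI-A) = 0.25*s^2 + 0.875*s + 0.75.
T(s) = (0.25*s^2 + 0.875*s + 0.75)/(s^3 + 8.2*s^2 + 33.76*s + 71.232)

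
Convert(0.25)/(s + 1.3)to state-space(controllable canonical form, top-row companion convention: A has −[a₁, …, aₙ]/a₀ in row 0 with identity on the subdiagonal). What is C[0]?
Reachable canonical form: C = numerator coefficients (right-aligned, zero-padded to length n).
num = 0.25, C = [[0.25]].
C[0] = 0.25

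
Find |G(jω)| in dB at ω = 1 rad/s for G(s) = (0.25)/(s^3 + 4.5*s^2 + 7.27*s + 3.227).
Substitute s = j*1: G(j1) = -0.00777482 - 0.0382939j.
|G(j1)| = sqrt(Re² + Im²) = 0.03908.
20*log₁₀(0.03908) = -28.16 dB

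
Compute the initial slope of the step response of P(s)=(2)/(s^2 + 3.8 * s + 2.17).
IVT: y'(0⁺) = lim_{s→∞} s²·Y(s) = lim_{s→∞} s·P(s).
deg(num) = 0, deg(den) = 2, relative degree = 2 ≥ 2, so s·P(s) → 0. Initial slope = 0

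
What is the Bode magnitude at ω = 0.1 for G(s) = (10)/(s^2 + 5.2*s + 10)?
Substitute s = j*0.1: G(j0.1) = 0.998296 - 0.0519634j.
|G(j0.1)| = sqrt(Re² + Im²) = 0.9996.
20*log₁₀(0.9996) = -0.00 dB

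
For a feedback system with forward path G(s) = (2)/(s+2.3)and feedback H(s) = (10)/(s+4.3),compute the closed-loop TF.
Closed-loop T = G/(1+GH).
Numerator: G_num * H_den = 2*s + 8.6.
Denominator: G_den * H_den + G_num * H_num = (s^2 + 6.6*s + 9.89) + (20) = s^2 + 6.6*s + 29.89.
T(s) = (2*s + 8.6)/(s^2 + 6.6*s + 29.89)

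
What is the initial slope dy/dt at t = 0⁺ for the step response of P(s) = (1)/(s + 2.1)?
IVT: y'(0⁺) = lim_{s→∞} s²·Y(s) = lim_{s→∞} s·P(s).
deg(num) = 0, deg(den) = 1, relative degree = 1, so s·P(s) → (leading num)/(leading den) = 1/1 = 1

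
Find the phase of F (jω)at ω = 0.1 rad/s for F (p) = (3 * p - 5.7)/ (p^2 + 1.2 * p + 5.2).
Substitute p = j*0.1: F(j0.1) = -1.09634 + 0.0831524j.
∠F(j0.1) = atan2(Im, Re) = atan2(0.0831524, -1.09634) = 175.66°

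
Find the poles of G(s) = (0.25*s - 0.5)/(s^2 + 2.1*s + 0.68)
Set denominator = 0: s^2 + 2.1*s + 0.68 = (s + 1.7)(s + 0.4) = 0 → Poles: -0.4, -1.7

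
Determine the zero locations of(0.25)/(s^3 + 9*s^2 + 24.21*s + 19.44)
Numerator is a nonzero constant (0.25) → Zeros: none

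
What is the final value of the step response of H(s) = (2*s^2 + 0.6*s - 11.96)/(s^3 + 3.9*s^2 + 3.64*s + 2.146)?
FVT: lim_{t→∞} y(t) = lim_{s→0} s*Y(s) where Y(s) = H(s)/s.
= lim_{s→0} H(s) = H(0) = num(0)/den(0) = -11.96/2.146 = -5.573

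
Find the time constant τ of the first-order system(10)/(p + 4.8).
First-order system: τ = -1/pole. Pole = -4.8. τ = -1/(-4.8) = 0.2083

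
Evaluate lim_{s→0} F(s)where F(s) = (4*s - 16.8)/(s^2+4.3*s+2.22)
DC gain = F(0) = num(0)/den(0) = -16.8/2.22 = -7.568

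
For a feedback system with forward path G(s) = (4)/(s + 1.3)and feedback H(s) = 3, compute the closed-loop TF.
Closed-loop T = G/(1+GH).
Numerator: G_num * H_den = 4.
Denominator: G_den * H_den + G_num * H_num = (s + 1.3) + (12) = s + 13.3.
T(s) = (4)/(s + 13.3)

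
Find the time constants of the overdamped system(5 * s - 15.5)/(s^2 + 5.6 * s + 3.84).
Overdamped: real poles at -4.8, -0.8. τ = -1/pole → τ₁ = 0.2083, τ₂ = 1.25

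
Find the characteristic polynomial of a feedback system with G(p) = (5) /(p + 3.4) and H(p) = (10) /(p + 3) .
Characteristic poly = G_den * H_den + G_num * H_num = (p^2 + 6.4*p + 10.2) + (50) = p^2 + 6.4*p + 60.2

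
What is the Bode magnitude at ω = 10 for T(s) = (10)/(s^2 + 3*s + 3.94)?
Substitute s = j*10: T(j10) = -0.0948504 - 0.0296222j.
|T(j10)| = sqrt(Re² + Im²) = 0.09937.
20*log₁₀(0.09937) = -20.06 dB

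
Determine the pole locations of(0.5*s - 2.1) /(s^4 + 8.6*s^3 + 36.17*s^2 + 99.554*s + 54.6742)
Set denominator = 0: s^4 + 8.6*s^3 + 36.17*s^2 + 99.554*s + 54.6742 = (s + 4.9)(s + 0.7)(s^2 + 3*s + 15.94) = 0 → Poles: -0.7, -1.5 + 3.7j, -1.5 - 3.7j, -4.9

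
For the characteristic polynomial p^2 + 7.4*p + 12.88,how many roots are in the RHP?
p^2 + 7.4*p + 12.88 = (p + 2.8)(p + 4.6). Poles: -2.8, -4.6. RHP poles (Re>0): 0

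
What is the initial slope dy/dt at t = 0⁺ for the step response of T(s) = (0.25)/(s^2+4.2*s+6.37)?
IVT: y'(0⁺) = lim_{s→∞} s²·Y(s) = lim_{s→∞} s·T(s).
deg(num) = 0, deg(den) = 2, relative degree = 2 ≥ 2, so s·T(s) → 0. Initial slope = 0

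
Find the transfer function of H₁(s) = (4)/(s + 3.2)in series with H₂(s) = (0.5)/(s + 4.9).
Series: H = H₁ · H₂ = (n₁·n₂)/(d₁·d₂).
Num: n₁·n₂ = 2. Den: d₁·d₂ = s^2 + 8.1*s + 15.68.
H(s) = (2)/(s^2 + 8.1*s + 15.68)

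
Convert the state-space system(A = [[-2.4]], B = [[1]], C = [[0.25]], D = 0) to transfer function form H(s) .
H(s) = C(sI - A)⁻¹B + D.
Characteristic polynomial det(sI - A) = s + 2.4.
Numerator from C·adj(sI-A)·B + D·det(sI-A) = 0.25.
H(s) = (0.25)/(s + 2.4)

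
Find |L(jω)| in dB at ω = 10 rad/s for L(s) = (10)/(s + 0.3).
Substitute s = j*10: L(j10) = 0.029973 - 0.999101j.
|L(j10)| = sqrt(Re² + Im²) = 0.9996.
20*log₁₀(0.9996) = -0.00 dB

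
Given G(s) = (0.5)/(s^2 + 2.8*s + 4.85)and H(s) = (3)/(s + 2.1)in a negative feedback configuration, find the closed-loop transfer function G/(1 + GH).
Closed-loop T = G/(1+GH).
Numerator: G_num * H_den = 0.5*s + 1.05.
Denominator: G_den * H_den + G_num * H_num = (s^3 + 4.9*s^2 + 10.73*s + 10.185) + (1.5) = s^3 + 4.9*s^2 + 10.73*s + 11.685.
T(s) = (0.5*s + 1.05)/(s^3 + 4.9*s^2 + 10.73*s + 11.685)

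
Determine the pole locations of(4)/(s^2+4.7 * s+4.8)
Set denominator = 0: s^2 + 4.7*s + 4.8 = (s + 1.5)(s + 3.2) = 0 → Poles: -1.5, -3.2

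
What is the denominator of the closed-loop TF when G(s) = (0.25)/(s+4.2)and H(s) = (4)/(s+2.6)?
Characteristic poly = G_den * H_den + G_num * H_num = (s^2 + 6.8*s + 10.92) + (1) = s^2 + 6.8*s + 11.92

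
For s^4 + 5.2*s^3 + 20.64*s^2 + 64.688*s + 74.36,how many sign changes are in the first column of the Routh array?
Routh array:
s^4: [1, 20.64, 74.36]; s^3: [5.2, 64.688]; s^2: [8.2, 74.36]; s^1: [17.5329]; s^0: [74.36]
First column: [1, 5.2, 8.2, 17.5329, 74.36]. Sign changes = 0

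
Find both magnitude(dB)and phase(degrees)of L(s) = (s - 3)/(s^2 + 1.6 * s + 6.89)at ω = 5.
Substitute s = j*5: L(j5) = 0.240655 - 0.169782j.
|L| = 20*log₁₀(sqrt(Re²+Im²)) = -10.62 dB.
∠L = atan2(Im, Re) = -35.20°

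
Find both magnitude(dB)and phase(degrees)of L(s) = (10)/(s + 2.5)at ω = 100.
Substitute s = j*100: L(j100) = 0.00249844 - 0.0999375j.
|L| = 20*log₁₀(sqrt(Re²+Im²)) = -20.00 dB.
∠L = atan2(Im, Re) = -88.57°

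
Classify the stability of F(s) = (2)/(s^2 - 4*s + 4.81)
Denominator: s^2 - 4*s + 4.81. Poles: 2 + 0.9j, 2 - 0.9j. Unstable (2 pole(s) in RHP)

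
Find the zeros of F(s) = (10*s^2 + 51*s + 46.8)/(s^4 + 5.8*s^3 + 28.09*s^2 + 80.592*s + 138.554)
Set numerator = 0: 10*s^2 + 51*s + 46.8 = 10*(s + 1.2)(s + 3.9) = 0 → Zeros: -1.2, -3.9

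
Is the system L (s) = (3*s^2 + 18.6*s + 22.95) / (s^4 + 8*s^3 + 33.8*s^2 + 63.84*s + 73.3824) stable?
Denominator: s^4 + 8*s^3 + 33.8*s^2 + 63.84*s + 73.3824 = (s^2 + 2.4*s + 4.68)(s^2 + 5.6*s + 15.68). Poles: -1.2 + 1.8j, -1.2 - 1.8j, -2.8 + 2.8j, -2.8 - 2.8j. All Re(p)<0: Yes (stable)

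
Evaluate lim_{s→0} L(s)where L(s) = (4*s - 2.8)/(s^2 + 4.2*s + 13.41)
DC gain = L(0) = num(0)/den(0) = -2.8/13.41 = -0.2088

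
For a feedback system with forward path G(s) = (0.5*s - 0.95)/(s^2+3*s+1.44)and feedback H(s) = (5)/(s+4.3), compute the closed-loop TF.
Closed-loop T = G/(1+GH).
Numerator: G_num * H_den = 0.5*s^2 + 1.2*s - 4.085.
Denominator: G_den * H_den + G_num * H_num = (s^3 + 7.3*s^2 + 14.34*s + 6.192) + (2.5*s - 4.75) = s^3 + 7.3*s^2 + 16.84*s + 1.442.
T(s) = (0.5*s^2 + 1.2*s - 4.085)/(s^3 + 7.3*s^2 + 16.84*s + 1.442)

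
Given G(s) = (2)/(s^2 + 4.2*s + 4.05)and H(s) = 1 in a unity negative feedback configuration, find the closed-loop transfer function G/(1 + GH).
Closed-loop T = G/(1+GH).
Numerator: G_num * H_den = 2.
Denominator: G_den * H_den + G_num * H_num = (s^2 + 4.2*s + 4.05) + (2) = s^2 + 4.2*s + 6.05.
T(s) = (2)/(s^2 + 4.2*s + 6.05)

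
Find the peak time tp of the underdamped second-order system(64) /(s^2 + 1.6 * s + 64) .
Standard form: ωn²/(s²+2ζωn·s+ωn²) → ωn = 8, ζ = 0.1.
ωd = ωn·√(1-ζ²) = 8·√(1-0.1²) = 7.96.
tp = π/ωd = π/7.96 = 0.3947 s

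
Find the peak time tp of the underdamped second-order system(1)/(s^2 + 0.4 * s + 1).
Standard form: ωn²/(s²+2ζωn·s+ωn²) → ωn = 1, ζ = 0.2.
ωd = ωn·√(1-ζ²) = 1·√(1-0.2²) = 0.9798.
tp = π/ωd = π/0.9798 = 3.206 s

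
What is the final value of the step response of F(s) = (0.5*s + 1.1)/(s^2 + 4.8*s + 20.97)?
FVT: lim_{t→∞} y(t) = lim_{s→0} s*Y(s) where Y(s) = F(s)/s.
= lim_{s→0} F(s) = F(0) = num(0)/den(0) = 1.1/20.97 = 0.05246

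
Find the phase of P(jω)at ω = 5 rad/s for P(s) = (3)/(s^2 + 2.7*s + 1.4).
Substitute s = j*5: P(j5) = -0.0957779 - 0.0547882j.
∠P(j5) = atan2(Im, Re) = atan2(-0.0547882, -0.0957779) = -150.23°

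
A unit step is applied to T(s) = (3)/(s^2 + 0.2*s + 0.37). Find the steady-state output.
FVT: lim_{t→∞} y(t) = lim_{s→0} s*Y(s) where Y(s) = T(s)/s.
= lim_{s→0} T(s) = T(0) = num(0)/den(0) = 3/0.37 = 8.108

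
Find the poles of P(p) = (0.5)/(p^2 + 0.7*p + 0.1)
Set denominator = 0: p^2 + 0.7*p + 0.1 = (p + 0.5)(p + 0.2) = 0 → Poles: -0.2, -0.5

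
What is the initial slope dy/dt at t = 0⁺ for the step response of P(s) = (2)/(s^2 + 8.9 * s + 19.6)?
IVT: y'(0⁺) = lim_{s→∞} s²·Y(s) = lim_{s→∞} s·P(s).
deg(num) = 0, deg(den) = 2, relative degree = 2 ≥ 2, so s·P(s) → 0. Initial slope = 0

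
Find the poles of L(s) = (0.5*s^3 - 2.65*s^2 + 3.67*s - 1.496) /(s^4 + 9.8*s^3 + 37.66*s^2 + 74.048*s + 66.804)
Set denominator = 0: s^4 + 9.8*s^3 + 37.66*s^2 + 74.048*s + 66.804 = (s + 3)(s + 3.8)(s^2 + 3*s + 5.86) = 0 → Poles: -1.5 + 1.9j, -1.5 - 1.9j, -3, -3.8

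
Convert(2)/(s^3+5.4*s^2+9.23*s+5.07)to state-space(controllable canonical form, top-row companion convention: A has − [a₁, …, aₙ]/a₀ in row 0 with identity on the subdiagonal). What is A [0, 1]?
Reachable canonical form for den = s^3 + 5.4*s^2 + 9.23*s + 5.07: top row of A = -[a₁,a₂,...,aₙ]/a₀, ones on the subdiagonal, zeros elsewhere.
A = [[-5.4, -9.23, -5.07], [1, 0, 0], [0, 1, 0]].
A[0,1] = -9.23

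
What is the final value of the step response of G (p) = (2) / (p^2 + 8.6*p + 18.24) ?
FVT: lim_{t→∞} y(t) = lim_{p→0} p*Y(p) where Y(p) = G(p)/p.
= lim_{p→0} G(p) = G(0) = num(0)/den(0) = 2/18.24 = 0.1096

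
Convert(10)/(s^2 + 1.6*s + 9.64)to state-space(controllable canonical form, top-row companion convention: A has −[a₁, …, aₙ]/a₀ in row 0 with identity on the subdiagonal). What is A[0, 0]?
Reachable canonical form for den = s^2 + 1.6*s + 9.64: top row of A = -[a₁,a₂,...,aₙ]/a₀, ones on the subdiagonal, zeros elsewhere.
A = [[-1.6, -9.64], [1, 0]].
A[0,0] = -1.6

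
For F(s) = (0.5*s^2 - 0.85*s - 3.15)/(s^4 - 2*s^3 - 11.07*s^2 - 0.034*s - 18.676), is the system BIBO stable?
Denominator: s^4 - 2*s^3 - 11.07*s^2 - 0.034*s - 18.676 = (s - 4.6)(s + 2.8)(s^2 - 0.2*s + 1.45). Poles: -2.8, 0.1 + 1.2j, 0.1 - 1.2j, 4.6. All Re(p)<0: No (unstable)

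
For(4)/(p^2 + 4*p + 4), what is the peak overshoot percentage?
Standard form: ωn²/(p²+2ζωn·p+ωn²) → ωn = 2, ζ = 1.
ζ ≥ 1, so the response is non-oscillatory: peak overshoot = 0%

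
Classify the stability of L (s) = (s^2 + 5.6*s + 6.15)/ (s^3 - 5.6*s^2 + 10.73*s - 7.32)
Denominator: s^3 - 5.6*s^2 + 10.73*s - 7.32 = (s - 2.4)(s^2 - 3.2*s + 3.05). Poles: 1.6 + 0.7j, 1.6 - 0.7j, 2.4. Unstable (3 pole(s) in RHP)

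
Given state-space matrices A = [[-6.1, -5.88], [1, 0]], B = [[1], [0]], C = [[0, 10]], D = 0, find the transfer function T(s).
T(s) = C(sI - A)⁻¹B + D.
Characteristic polynomial det(sI - A) = s^2 + 6.1*s + 5.88.
Numerator from C·adj(sI-A)·B + D·det(sI-A) = 10.
T(s) = (10)/(s^2 + 6.1*s + 5.88)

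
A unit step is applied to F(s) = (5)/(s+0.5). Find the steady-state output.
FVT: lim_{t→∞} y(t) = lim_{s→0} s*Y(s) where Y(s) = F(s)/s.
= lim_{s→0} F(s) = F(0) = num(0)/den(0) = 5/0.5 = 10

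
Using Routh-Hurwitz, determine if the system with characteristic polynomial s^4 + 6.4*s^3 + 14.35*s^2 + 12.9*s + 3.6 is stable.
Routh array:
s^4: [1, 14.35, 3.6]; s^3: [6.4, 12.9]; s^2: [12.3344, 3.6]; s^1: [11.032]; s^0: [3.6]
First column: [1, 6.4, 12.3344, 11.032, 3.6]. Sign changes = 0.
Yes, stable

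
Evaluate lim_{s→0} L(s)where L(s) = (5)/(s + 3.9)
DC gain = L(0) = num(0)/den(0) = 5/3.9 = 1.282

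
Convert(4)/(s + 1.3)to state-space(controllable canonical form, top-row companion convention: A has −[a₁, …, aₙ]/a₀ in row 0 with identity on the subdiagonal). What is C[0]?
Reachable canonical form: C = numerator coefficients (right-aligned, zero-padded to length n).
num = 4, C = [[4]].
C[0] = 4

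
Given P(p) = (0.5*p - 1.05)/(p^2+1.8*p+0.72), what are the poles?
Set denominator = 0: p^2 + 1.8*p + 0.72 = (p + 0.6)(p + 1.2) = 0 → Poles: -0.6, -1.2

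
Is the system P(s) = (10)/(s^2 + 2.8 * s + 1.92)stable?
Denominator: s^2 + 2.8*s + 1.92 = (s + 1.2)(s + 1.6). Poles: -1.2, -1.6. All Re(p)<0: Yes (stable)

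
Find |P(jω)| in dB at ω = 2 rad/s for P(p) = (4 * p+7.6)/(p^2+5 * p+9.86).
Substitute p = j*2: P(j2) = 0.927024 - 0.216764j.
|P(j2)| = sqrt(Re² + Im²) = 0.952.
20*log₁₀(0.952) = -0.43 dB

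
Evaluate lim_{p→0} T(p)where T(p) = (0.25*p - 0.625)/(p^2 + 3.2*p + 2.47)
DC gain = T(0) = num(0)/den(0) = -0.625/2.47 = -0.253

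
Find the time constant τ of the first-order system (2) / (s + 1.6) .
First-order system: τ = -1/pole. Pole = -1.6. τ = -1/(-1.6) = 0.625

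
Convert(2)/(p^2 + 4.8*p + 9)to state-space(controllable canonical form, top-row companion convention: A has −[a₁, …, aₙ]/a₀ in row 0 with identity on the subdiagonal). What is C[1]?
Reachable canonical form: C = numerator coefficients (right-aligned, zero-padded to length n).
num = 2, C = [[0, 2]].
C[1] = 2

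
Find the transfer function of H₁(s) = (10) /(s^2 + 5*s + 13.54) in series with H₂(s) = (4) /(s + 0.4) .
Series: H = H₁ · H₂ = (n₁·n₂)/(d₁·d₂).
Num: n₁·n₂ = 40. Den: d₁·d₂ = s^3 + 5.4*s^2 + 15.54*s + 5.416.
H(s) = (40)/(s^3 + 5.4*s^2 + 15.54*s + 5.416)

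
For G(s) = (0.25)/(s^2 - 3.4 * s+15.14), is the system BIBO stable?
Denominator: s^2 - 3.4*s + 15.14. Poles: 1.7 + 3.5j, 1.7 - 3.5j. All Re(p)<0: No (unstable)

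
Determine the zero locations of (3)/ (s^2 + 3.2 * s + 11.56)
Numerator is a nonzero constant (3) → Zeros: none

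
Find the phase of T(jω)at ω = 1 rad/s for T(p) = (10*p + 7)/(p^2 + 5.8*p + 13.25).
Substitute p = j*1: T(j1) = 0.782515 + 0.44583j.
∠T(j1) = atan2(Im, Re) = atan2(0.44583, 0.782515) = 29.67°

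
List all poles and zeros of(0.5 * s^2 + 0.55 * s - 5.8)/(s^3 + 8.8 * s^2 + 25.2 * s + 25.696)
Set denominator = 0: s^3 + 8.8*s^2 + 25.2*s + 25.696 = (s + 4.4)(s^2 + 4.4*s + 5.84) = 0 → Poles: -2.2 + 1j, -2.2 - 1j, -4.4
Set numerator = 0: 0.5*s^2 + 0.55*s - 5.8 = 0.5*(s - 2.9)(s + 4) = 0 → Zeros: -4, 2.9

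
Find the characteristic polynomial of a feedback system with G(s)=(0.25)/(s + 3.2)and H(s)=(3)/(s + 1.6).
Characteristic poly = G_den * H_den + G_num * H_num = (s^2 + 4.8*s + 5.12) + (0.75) = s^2 + 4.8*s + 5.87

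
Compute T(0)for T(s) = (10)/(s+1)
DC gain = T(0) = num(0)/den(0) = 10/1 = 10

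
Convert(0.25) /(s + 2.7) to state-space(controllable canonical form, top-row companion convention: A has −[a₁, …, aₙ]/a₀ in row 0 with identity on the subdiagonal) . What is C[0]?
Reachable canonical form: C = numerator coefficients (right-aligned, zero-padded to length n).
num = 0.25, C = [[0.25]].
C[0] = 0.25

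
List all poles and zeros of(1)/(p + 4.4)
Set denominator = 0: p + 4.4 = 0 → Poles: -4.4
Numerator is a nonzero constant (1) → Zeros: none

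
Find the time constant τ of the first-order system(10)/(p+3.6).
First-order system: τ = -1/pole. Pole = -3.6. τ = -1/(-3.6) = 0.2778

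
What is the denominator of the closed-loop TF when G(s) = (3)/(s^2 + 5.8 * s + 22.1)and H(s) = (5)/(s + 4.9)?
Characteristic poly = G_den * H_den + G_num * H_num = (s^3 + 10.7*s^2 + 50.52*s + 108.29) + (15) = s^3 + 10.7*s^2 + 50.52*s + 123.29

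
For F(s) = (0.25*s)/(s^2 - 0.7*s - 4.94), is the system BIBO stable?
Denominator: s^2 - 0.7*s - 4.94 = (s - 2.6)(s + 1.9). Poles: -1.9, 2.6. All Re(p)<0: No (unstable)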